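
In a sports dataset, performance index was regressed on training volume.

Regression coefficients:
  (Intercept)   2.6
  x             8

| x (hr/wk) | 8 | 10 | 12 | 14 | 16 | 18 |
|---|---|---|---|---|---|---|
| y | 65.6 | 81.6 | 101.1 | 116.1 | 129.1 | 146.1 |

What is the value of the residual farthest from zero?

e = 2.5

x=8: ŷ = 2.6 + 8·8 = 66.6; e = 65.6 − 66.6 = -1
x=10: ŷ = 2.6 + 8·10 = 82.6; e = 81.6 − 82.6 = -1
x=12: ŷ = 2.6 + 8·12 = 98.6; e = 101.1 − 98.6 = 2.5
x=14: ŷ = 2.6 + 8·14 = 114.6; e = 116.1 − 114.6 = 1.5
x=16: ŷ = 2.6 + 8·16 = 130.6; e = 129.1 − 130.6 = -1.5
x=18: ŷ = 2.6 + 8·18 = 146.6; e = 146.1 − 146.6 = -0.5
Largest |e| is 2.5 at x = 12, residual 2.5.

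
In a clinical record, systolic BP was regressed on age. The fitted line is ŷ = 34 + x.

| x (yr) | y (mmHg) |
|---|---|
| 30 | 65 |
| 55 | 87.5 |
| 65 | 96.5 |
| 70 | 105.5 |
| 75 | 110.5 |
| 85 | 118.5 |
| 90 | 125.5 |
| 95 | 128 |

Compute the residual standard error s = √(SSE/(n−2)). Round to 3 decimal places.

s = 1.708

x=30: ŷ = 34 + 30 = 64; e = 65 − 64 = 1
x=55: ŷ = 34 + 55 = 89; e = 87.5 − 89 = -1.5
x=65: ŷ = 34 + 65 = 99; e = 96.5 − 99 = -2.5
x=70: ŷ = 34 + 70 = 104; e = 105.5 − 104 = 1.5
x=75: ŷ = 34 + 75 = 109; e = 110.5 − 109 = 1.5
x=85: ŷ = 34 + 85 = 119; e = 118.5 − 119 = -0.5
x=90: ŷ = 34 + 90 = 124; e = 125.5 − 124 = 1.5
x=95: ŷ = 34 + 95 = 129; e = 128 − 129 = -1
SSE = 1 + 2.25 + 6.25 + 2.25 + 2.25 + 0.25 + 2.25 + 1 = 17.5
s = √(17.5/6) = √2.91667 ≈ 1.708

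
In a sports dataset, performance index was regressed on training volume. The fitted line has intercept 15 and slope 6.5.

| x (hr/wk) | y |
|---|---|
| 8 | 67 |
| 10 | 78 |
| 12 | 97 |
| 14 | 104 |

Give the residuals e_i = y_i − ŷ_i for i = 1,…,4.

x=8: ŷ = 15 + 6.5·8 = 67; e = 67 − 67 = 0
x=10: ŷ = 15 + 6.5·10 = 80; e = 78 − 80 = -2
x=12: ŷ = 15 + 6.5·12 = 93; e = 97 − 93 = 4
x=14: ŷ = 15 + 6.5·14 = 106; e = 104 − 106 = -2

0, -2, 4, -2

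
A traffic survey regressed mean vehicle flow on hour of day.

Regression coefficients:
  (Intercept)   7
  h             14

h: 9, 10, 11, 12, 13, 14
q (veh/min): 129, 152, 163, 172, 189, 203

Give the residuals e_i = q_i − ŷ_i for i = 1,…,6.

-4, 5, 2, -3, 0, 0

h=9: ŷ = 7 + 14·9 = 133; e = 129 − 133 = -4
h=10: ŷ = 7 + 14·10 = 147; e = 152 − 147 = 5
h=11: ŷ = 7 + 14·11 = 161; e = 163 − 161 = 2
h=12: ŷ = 7 + 14·12 = 175; e = 172 − 175 = -3
h=13: ŷ = 7 + 14·13 = 189; e = 189 − 189 = 0
h=14: ŷ = 7 + 14·14 = 203; e = 203 − 203 = 0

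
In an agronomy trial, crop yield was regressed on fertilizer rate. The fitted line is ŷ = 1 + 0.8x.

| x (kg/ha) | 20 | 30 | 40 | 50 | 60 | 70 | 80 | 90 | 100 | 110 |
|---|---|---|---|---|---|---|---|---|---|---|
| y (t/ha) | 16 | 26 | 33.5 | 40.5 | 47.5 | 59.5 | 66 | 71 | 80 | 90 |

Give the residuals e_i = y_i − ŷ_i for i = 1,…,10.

x=20: ŷ = 1 + 0.8·20 = 17; e = 16 − 17 = -1
x=30: ŷ = 1 + 0.8·30 = 25; e = 26 − 25 = 1
x=40: ŷ = 1 + 0.8·40 = 33; e = 33.5 − 33 = 0.5
x=50: ŷ = 1 + 0.8·50 = 41; e = 40.5 − 41 = -0.5
x=60: ŷ = 1 + 0.8·60 = 49; e = 47.5 − 49 = -1.5
x=70: ŷ = 1 + 0.8·70 = 57; e = 59.5 − 57 = 2.5
x=80: ŷ = 1 + 0.8·80 = 65; e = 66 − 65 = 1
x=90: ŷ = 1 + 0.8·90 = 73; e = 71 − 73 = -2
x=100: ŷ = 1 + 0.8·100 = 81; e = 80 − 81 = -1
x=110: ŷ = 1 + 0.8·110 = 89; e = 90 − 89 = 1

-1, 1, 0.5, -0.5, -1.5, 2.5, 1, -2, -1, 1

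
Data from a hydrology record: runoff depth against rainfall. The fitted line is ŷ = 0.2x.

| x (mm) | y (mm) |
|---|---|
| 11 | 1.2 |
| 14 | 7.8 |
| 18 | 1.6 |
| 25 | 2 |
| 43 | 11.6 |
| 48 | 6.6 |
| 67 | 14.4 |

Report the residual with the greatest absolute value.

e = 5

x=11: ŷ = 0.2·11 = 2.2; e = 1.2 − 2.2 = -1
x=14: ŷ = 0.2·14 = 2.8; e = 7.8 − 2.8 = 5
x=18: ŷ = 0.2·18 = 3.6; e = 1.6 − 3.6 = -2
x=25: ŷ = 0.2·25 = 5; e = 2 − 5 = -3
x=43: ŷ = 0.2·43 = 8.6; e = 11.6 − 8.6 = 3
x=48: ŷ = 0.2·48 = 9.6; e = 6.6 − 9.6 = -3
x=67: ŷ = 0.2·67 = 13.4; e = 14.4 − 13.4 = 1
Largest |e| is 5 at x = 14, residual 5.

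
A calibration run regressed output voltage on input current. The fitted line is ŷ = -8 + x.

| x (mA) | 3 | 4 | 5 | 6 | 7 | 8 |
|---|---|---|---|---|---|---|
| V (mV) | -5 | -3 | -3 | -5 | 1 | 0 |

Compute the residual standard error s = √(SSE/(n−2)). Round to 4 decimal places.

s = 1.8708

x=3: ŷ = -8 + 3 = -5; e = -5 − (-5) = 0
x=4: ŷ = -8 + 4 = -4; e = -3 − (-4) = 1
x=5: ŷ = -8 + 5 = -3; e = -3 − (-3) = 0
x=6: ŷ = -8 + 6 = -2; e = -5 − (-2) = -3
x=7: ŷ = -8 + 7 = -1; e = 1 − (-1) = 2
x=8: ŷ = -8 + 8 = 0; e = 0 − 0 = 0
SSE = 0 + 1 + 0 + 9 + 4 + 0 = 14
s = √(14/4) = √3.5 ≈ 1.8708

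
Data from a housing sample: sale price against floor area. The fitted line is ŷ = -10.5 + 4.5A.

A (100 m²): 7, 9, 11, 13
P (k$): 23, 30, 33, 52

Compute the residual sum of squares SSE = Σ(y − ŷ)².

A=7: ŷ = -10.5 + 4.5·7 = 21; e = 23 − 21 = 2
A=9: ŷ = -10.5 + 4.5·9 = 30; e = 30 − 30 = 0
A=11: ŷ = -10.5 + 4.5·11 = 39; e = 33 − 39 = -6
A=13: ŷ = -10.5 + 4.5·13 = 48; e = 52 − 48 = 4
SSE = 4 + 0 + 36 + 16 = 56

SSE = 56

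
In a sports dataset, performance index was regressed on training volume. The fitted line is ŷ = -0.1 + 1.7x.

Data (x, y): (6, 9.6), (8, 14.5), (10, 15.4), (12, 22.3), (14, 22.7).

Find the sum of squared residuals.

x=6: ŷ = -0.1 + 1.7·6 = 10.1; e = 9.6 − 10.1 = -0.5
x=8: ŷ = -0.1 + 1.7·8 = 13.5; e = 14.5 − 13.5 = 1
x=10: ŷ = -0.1 + 1.7·10 = 16.9; e = 15.4 − 16.9 = -1.5
x=12: ŷ = -0.1 + 1.7·12 = 20.3; e = 22.3 − 20.3 = 2
x=14: ŷ = -0.1 + 1.7·14 = 23.7; e = 22.7 − 23.7 = -1
SSE = 0.25 + 1 + 2.25 + 4 + 1 = 8.5

SSE = 8.5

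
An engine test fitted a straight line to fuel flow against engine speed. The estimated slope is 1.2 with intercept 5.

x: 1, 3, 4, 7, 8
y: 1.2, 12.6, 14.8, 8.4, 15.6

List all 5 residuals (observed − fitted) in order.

-5, 4, 5, -5, 1

x=1: ŷ = 5 + 1.2·1 = 6.2; e = 1.2 − 6.2 = -5
x=3: ŷ = 5 + 1.2·3 = 8.6; e = 12.6 − 8.6 = 4
x=4: ŷ = 5 + 1.2·4 = 9.8; e = 14.8 − 9.8 = 5
x=7: ŷ = 5 + 1.2·7 = 13.4; e = 8.4 − 13.4 = -5
x=8: ŷ = 5 + 1.2·8 = 14.6; e = 15.6 − 14.6 = 1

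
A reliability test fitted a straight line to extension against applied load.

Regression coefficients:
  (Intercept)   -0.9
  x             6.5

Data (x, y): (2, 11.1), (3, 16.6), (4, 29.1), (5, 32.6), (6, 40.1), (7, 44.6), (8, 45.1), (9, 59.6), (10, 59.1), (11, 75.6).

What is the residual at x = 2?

ŷ = -0.9 + 6.5·2 = 12.1
e = 11.1 − 12.1 = -1

e = -1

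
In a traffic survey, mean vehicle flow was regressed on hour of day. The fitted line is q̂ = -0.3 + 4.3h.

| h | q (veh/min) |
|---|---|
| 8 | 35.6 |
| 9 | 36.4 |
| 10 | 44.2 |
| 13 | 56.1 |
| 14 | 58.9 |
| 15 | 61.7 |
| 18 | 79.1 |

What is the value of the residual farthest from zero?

h=8: q̂ = -0.3 + 4.3·8 = 34.1; r = 35.6 − 34.1 = 1.5
h=9: q̂ = -0.3 + 4.3·9 = 38.4; r = 36.4 − 38.4 = -2
h=10: q̂ = -0.3 + 4.3·10 = 42.7; r = 44.2 − 42.7 = 1.5
h=13: q̂ = -0.3 + 4.3·13 = 55.6; r = 56.1 − 55.6 = 0.5
h=14: q̂ = -0.3 + 4.3·14 = 59.9; r = 58.9 − 59.9 = -1
h=15: q̂ = -0.3 + 4.3·15 = 64.2; r = 61.7 − 64.2 = -2.5
h=18: q̂ = -0.3 + 4.3·18 = 77.1; r = 79.1 − 77.1 = 2
Largest |r| is 2.5 at h = 15, residual -2.5.

r = -2.5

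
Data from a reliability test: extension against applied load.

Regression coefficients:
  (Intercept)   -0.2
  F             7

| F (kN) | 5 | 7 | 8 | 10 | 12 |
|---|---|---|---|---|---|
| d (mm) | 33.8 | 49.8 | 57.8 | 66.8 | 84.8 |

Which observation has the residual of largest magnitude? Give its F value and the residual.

F=5: d̂ = -0.2 + 7·5 = 34.8; e = 33.8 − 34.8 = -1
F=7: d̂ = -0.2 + 7·7 = 48.8; e = 49.8 − 48.8 = 1
F=8: d̂ = -0.2 + 7·8 = 55.8; e = 57.8 − 55.8 = 2
F=10: d̂ = -0.2 + 7·10 = 69.8; e = 66.8 − 69.8 = -3
F=12: d̂ = -0.2 + 7·12 = 83.8; e = 84.8 − 83.8 = 1
Largest |e| is 3 at F = 10, residual -3.

F = 10, e = -3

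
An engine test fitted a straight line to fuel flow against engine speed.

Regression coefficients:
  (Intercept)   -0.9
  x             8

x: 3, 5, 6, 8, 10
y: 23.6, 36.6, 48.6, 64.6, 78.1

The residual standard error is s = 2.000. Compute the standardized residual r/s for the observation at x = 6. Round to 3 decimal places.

0.750

ŷ = -0.9 + 8·6 = 47.1
r = 48.6 − 47.1 = 1.5
r/s = 1.5 / 2.000 = 0.750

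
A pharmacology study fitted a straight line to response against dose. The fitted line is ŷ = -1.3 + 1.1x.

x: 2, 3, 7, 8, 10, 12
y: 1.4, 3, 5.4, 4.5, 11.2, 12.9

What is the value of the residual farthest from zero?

e = -3

x=2: ŷ = -1.3 + 1.1·2 = 0.9; e = 1.4 − 0.9 = 0.5
x=3: ŷ = -1.3 + 1.1·3 = 2; e = 3 − 2 = 1
x=7: ŷ = -1.3 + 1.1·7 = 6.4; e = 5.4 − 6.4 = -1
x=8: ŷ = -1.3 + 1.1·8 = 7.5; e = 4.5 − 7.5 = -3
x=10: ŷ = -1.3 + 1.1·10 = 9.7; e = 11.2 − 9.7 = 1.5
x=12: ŷ = -1.3 + 1.1·12 = 11.9; e = 12.9 − 11.9 = 1
Largest |e| is 3 at x = 8, residual -3.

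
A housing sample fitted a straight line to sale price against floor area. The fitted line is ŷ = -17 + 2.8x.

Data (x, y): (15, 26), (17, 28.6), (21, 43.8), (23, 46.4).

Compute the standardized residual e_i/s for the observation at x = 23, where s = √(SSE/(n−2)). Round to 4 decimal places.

x=15: ŷ = -17 + 2.8·15 = 25; e = 26 − 25 = 1
x=17: ŷ = -17 + 2.8·17 = 30.6; e = 28.6 − 30.6 = -2
x=21: ŷ = -17 + 2.8·21 = 41.8; e = 43.8 − 41.8 = 2
x=23: ŷ = -17 + 2.8·23 = 47.4; e = 46.4 − 47.4 = -1
SSE = 1 + 4 + 4 + 1 = 10
s = √(10/2) = 2.23607
e/s = -1 / 2.23607 = -0.4472

-0.4472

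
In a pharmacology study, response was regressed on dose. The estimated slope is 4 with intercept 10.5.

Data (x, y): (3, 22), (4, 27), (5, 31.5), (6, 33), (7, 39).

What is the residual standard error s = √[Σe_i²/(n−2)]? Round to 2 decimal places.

s = 1.15

x=3: ŷ = 10.5 + 4·3 = 22.5; e = 22 − 22.5 = -0.5
x=4: ŷ = 10.5 + 4·4 = 26.5; e = 27 − 26.5 = 0.5
x=5: ŷ = 10.5 + 4·5 = 30.5; e = 31.5 − 30.5 = 1
x=6: ŷ = 10.5 + 4·6 = 34.5; e = 33 − 34.5 = -1.5
x=7: ŷ = 10.5 + 4·7 = 38.5; e = 39 − 38.5 = 0.5
SSE = 0.25 + 0.25 + 1 + 2.25 + 0.25 = 4
s = √(4/3) = √1.33333 ≈ 1.15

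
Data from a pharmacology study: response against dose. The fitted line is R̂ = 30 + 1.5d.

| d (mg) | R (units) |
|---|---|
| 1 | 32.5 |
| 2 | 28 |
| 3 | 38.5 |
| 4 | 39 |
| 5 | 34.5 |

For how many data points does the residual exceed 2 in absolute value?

d=1: R̂ = 30 + 1.5·1 = 31.5; e = 32.5 − 31.5 = 1
d=2: R̂ = 30 + 1.5·2 = 33; e = 28 − 33 = -5
d=3: R̂ = 30 + 1.5·3 = 34.5; e = 38.5 − 34.5 = 4
d=4: R̂ = 30 + 1.5·4 = 36; e = 39 − 36 = 3
d=5: R̂ = 30 + 1.5·5 = 37.5; e = 34.5 − 37.5 = -3
|e| > 2: d=2 (|e|=5), d=3 (|e|=4), d=4 (|e|=3), d=5 (|e|=3) → 4

4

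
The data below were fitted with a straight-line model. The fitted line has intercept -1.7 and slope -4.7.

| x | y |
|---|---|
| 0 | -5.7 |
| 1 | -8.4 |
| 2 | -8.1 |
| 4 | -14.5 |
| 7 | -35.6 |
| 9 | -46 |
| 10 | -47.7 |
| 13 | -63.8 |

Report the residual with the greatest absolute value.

e = 6

x=0: ŷ = -1.7 − 4.7·0 = -1.7; e = -5.7 − (-1.7) = -4
x=1: ŷ = -1.7 − 4.7·1 = -6.4; e = -8.4 − (-6.4) = -2
x=2: ŷ = -1.7 − 4.7·2 = -11.1; e = -8.1 − (-11.1) = 3
x=4: ŷ = -1.7 − 4.7·4 = -20.5; e = -14.5 − (-20.5) = 6
x=7: ŷ = -1.7 − 4.7·7 = -34.6; e = -35.6 − (-34.6) = -1
x=9: ŷ = -1.7 − 4.7·9 = -44; e = -46 − (-44) = -2
x=10: ŷ = -1.7 − 4.7·10 = -48.7; e = -47.7 − (-48.7) = 1
x=13: ŷ = -1.7 − 4.7·13 = -62.8; e = -63.8 − (-62.8) = -1
Largest |e| is 6 at x = 4, residual 6.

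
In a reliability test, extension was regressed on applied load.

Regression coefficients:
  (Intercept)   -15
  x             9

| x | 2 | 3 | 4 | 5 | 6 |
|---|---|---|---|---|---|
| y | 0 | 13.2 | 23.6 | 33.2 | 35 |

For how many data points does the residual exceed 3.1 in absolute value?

2

x=2: ŷ = -15 + 9·2 = 3; e = 0 − 3 = -3
x=3: ŷ = -15 + 9·3 = 12; e = 13.2 − 12 = 1.2
x=4: ŷ = -15 + 9·4 = 21; e = 23.6 − 21 = 2.6
x=5: ŷ = -15 + 9·5 = 30; e = 33.2 − 30 = 3.2
x=6: ŷ = -15 + 9·6 = 39; e = 35 − 39 = -4
|e| > 3.1: x=5 (|e|=3.2), x=6 (|e|=4) → 2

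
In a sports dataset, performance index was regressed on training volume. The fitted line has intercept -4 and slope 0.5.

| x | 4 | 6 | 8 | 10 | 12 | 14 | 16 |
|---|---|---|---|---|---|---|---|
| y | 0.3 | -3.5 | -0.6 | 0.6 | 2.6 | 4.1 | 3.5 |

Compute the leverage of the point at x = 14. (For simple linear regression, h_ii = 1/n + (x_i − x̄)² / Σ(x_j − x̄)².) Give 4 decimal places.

x̄ = (4 + 6 + 8 + 10 + 12 + 14 + 16)/7 = 10
Σ(x − x̄)² = 36 + 16 + 4 + 0 + 4 + 16 + 36 = 112
h = 1/7 + (4)²/112 = 0.142857 + 0.142857 = 0.2857

h = 0.2857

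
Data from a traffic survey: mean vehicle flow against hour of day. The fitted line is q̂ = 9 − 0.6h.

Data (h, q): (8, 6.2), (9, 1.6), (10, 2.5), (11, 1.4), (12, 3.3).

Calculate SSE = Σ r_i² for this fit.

h=8: q̂ = 9 − 0.6·8 = 4.2; r = 6.2 − 4.2 = 2
h=9: q̂ = 9 − 0.6·9 = 3.6; r = 1.6 − 3.6 = -2
h=10: q̂ = 9 − 0.6·10 = 3; r = 2.5 − 3 = -0.5
h=11: q̂ = 9 − 0.6·11 = 2.4; r = 1.4 − 2.4 = -1
h=12: q̂ = 9 − 0.6·12 = 1.8; r = 3.3 − 1.8 = 1.5
SSE = 4 + 4 + 0.25 + 1 + 2.25 = 11.5

SSE = 11.5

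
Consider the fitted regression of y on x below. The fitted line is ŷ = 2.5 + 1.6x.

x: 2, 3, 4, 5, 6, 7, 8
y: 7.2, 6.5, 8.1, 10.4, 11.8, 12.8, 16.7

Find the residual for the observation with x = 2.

ŷ = 2.5 + 1.6·2 = 5.7
e = 7.2 − 5.7 = 1.5

e = 1.5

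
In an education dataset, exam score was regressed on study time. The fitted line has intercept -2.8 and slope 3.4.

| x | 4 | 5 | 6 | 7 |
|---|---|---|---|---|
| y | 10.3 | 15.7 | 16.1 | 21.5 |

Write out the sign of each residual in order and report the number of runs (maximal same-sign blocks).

4 runs

x=4: ŷ = -2.8 + 3.4·4 = 10.8; e = 10.3 − 10.8 = -0.5
x=5: ŷ = -2.8 + 3.4·5 = 14.2; e = 15.7 − 14.2 = 1.5
x=6: ŷ = -2.8 + 3.4·6 = 17.6; e = 16.1 − 17.6 = -1.5
x=7: ŷ = -2.8 + 3.4·7 = 21; e = 21.5 − 21 = 0.5
Signs: − + − +
Runs: −×1, +×1, −×1, +×1 → 4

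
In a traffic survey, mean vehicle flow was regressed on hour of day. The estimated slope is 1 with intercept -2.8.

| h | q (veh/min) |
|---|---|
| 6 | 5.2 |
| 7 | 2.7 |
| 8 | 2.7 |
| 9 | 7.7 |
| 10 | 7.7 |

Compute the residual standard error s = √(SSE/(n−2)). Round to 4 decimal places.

h=6: q̂ = -2.8 + 6 = 3.2; r = 5.2 − 3.2 = 2
h=7: q̂ = -2.8 + 7 = 4.2; r = 2.7 − 4.2 = -1.5
h=8: q̂ = -2.8 + 8 = 5.2; r = 2.7 − 5.2 = -2.5
h=9: q̂ = -2.8 + 9 = 6.2; r = 7.7 − 6.2 = 1.5
h=10: q̂ = -2.8 + 10 = 7.2; r = 7.7 − 7.2 = 0.5
SSE = 4 + 2.25 + 6.25 + 2.25 + 0.25 = 15
s = √(15/3) = √5 ≈ 2.2361

s = 2.2361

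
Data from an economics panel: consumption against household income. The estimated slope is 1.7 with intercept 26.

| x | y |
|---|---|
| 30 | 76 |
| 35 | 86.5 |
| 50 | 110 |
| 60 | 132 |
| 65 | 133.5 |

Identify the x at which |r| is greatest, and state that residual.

x=30: ŷ = 26 + 1.7·30 = 77; r = 76 − 77 = -1
x=35: ŷ = 26 + 1.7·35 = 85.5; r = 86.5 − 85.5 = 1
x=50: ŷ = 26 + 1.7·50 = 111; r = 110 − 111 = -1
x=60: ŷ = 26 + 1.7·60 = 128; r = 132 − 128 = 4
x=65: ŷ = 26 + 1.7·65 = 136.5; r = 133.5 − 136.5 = -3
Largest |r| is 4 at x = 60, residual 4.

x = 60, r = 4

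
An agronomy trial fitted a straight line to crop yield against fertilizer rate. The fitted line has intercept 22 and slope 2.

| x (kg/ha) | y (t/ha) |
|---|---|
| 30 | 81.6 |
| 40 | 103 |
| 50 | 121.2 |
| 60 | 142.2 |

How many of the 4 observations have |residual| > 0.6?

2

x=30: ŷ = 22 + 2·30 = 82; r = 81.6 − 82 = -0.4
x=40: ŷ = 22 + 2·40 = 102; r = 103 − 102 = 1
x=50: ŷ = 22 + 2·50 = 122; r = 121.2 − 122 = -0.8
x=60: ŷ = 22 + 2·60 = 142; r = 142.2 − 142 = 0.2
|r| > 0.6: x=40 (|r|=1), x=50 (|r|=0.8) → 2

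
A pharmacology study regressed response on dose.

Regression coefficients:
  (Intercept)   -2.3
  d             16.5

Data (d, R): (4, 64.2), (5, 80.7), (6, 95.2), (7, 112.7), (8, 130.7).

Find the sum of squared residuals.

d=4: ŷ = -2.3 + 16.5·4 = 63.7; e = 64.2 − 63.7 = 0.5
d=5: ŷ = -2.3 + 16.5·5 = 80.2; e = 80.7 − 80.2 = 0.5
d=6: ŷ = -2.3 + 16.5·6 = 96.7; e = 95.2 − 96.7 = -1.5
d=7: ŷ = -2.3 + 16.5·7 = 113.2; e = 112.7 − 113.2 = -0.5
d=8: ŷ = -2.3 + 16.5·8 = 129.7; e = 130.7 − 129.7 = 1
SSE = 0.25 + 0.25 + 2.25 + 0.25 + 1 = 4

SSE = 4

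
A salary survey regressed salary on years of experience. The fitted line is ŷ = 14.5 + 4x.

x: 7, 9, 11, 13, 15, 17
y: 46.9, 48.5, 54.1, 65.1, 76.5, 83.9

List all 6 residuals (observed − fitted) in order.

x=7: ŷ = 14.5 + 4·7 = 42.5; e = 46.9 − 42.5 = 4.4
x=9: ŷ = 14.5 + 4·9 = 50.5; e = 48.5 − 50.5 = -2
x=11: ŷ = 14.5 + 4·11 = 58.5; e = 54.1 − 58.5 = -4.4
x=13: ŷ = 14.5 + 4·13 = 66.5; e = 65.1 − 66.5 = -1.4
x=15: ŷ = 14.5 + 4·15 = 74.5; e = 76.5 − 74.5 = 2
x=17: ŷ = 14.5 + 4·17 = 82.5; e = 83.9 − 82.5 = 1.4

4.4, -2, -4.4, -1.4, 2, 1.4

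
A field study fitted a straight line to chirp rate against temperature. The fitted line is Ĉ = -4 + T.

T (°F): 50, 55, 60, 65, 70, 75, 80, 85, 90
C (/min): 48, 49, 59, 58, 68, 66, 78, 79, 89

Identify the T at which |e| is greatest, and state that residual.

T=50: Ĉ = -4 + 50 = 46; e = 48 − 46 = 2
T=55: Ĉ = -4 + 55 = 51; e = 49 − 51 = -2
T=60: Ĉ = -4 + 60 = 56; e = 59 − 56 = 3
T=65: Ĉ = -4 + 65 = 61; e = 58 − 61 = -3
T=70: Ĉ = -4 + 70 = 66; e = 68 − 66 = 2
T=75: Ĉ = -4 + 75 = 71; e = 66 − 71 = -5
T=80: Ĉ = -4 + 80 = 76; e = 78 − 76 = 2
T=85: Ĉ = -4 + 85 = 81; e = 79 − 81 = -2
T=90: Ĉ = -4 + 90 = 86; e = 89 − 86 = 3
Largest |e| is 5 at T = 75, residual -5.

T = 75, e = -5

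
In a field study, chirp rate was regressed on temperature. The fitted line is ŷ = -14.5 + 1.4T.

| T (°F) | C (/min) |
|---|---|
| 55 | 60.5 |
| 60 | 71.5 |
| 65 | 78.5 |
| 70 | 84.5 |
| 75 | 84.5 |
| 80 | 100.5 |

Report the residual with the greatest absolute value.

T=55: ŷ = -14.5 + 1.4·55 = 62.5; r = 60.5 − 62.5 = -2
T=60: ŷ = -14.5 + 1.4·60 = 69.5; r = 71.5 − 69.5 = 2
T=65: ŷ = -14.5 + 1.4·65 = 76.5; r = 78.5 − 76.5 = 2
T=70: ŷ = -14.5 + 1.4·70 = 83.5; r = 84.5 − 83.5 = 1
T=75: ŷ = -14.5 + 1.4·75 = 90.5; r = 84.5 − 90.5 = -6
T=80: ŷ = -14.5 + 1.4·80 = 97.5; r = 100.5 − 97.5 = 3
Largest |r| is 6 at T = 75, residual -6.

r = -6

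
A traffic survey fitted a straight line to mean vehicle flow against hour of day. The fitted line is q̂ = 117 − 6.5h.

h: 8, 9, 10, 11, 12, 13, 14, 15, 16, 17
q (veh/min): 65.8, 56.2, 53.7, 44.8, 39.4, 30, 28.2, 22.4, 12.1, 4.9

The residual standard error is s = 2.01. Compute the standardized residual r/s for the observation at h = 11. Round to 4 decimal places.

-0.3483

q̂ = 117 − 6.5·11 = 45.5
r = 44.8 − 45.5 = -0.7
r/s = -0.7 / 2.01 = -0.3483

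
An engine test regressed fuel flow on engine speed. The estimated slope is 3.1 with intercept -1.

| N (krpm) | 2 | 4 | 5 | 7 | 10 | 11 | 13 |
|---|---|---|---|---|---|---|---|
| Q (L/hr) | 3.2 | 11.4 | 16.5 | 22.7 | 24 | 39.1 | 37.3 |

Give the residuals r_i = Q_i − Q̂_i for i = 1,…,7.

N=2: Q̂ = -1 + 3.1·2 = 5.2; r = 3.2 − 5.2 = -2
N=4: Q̂ = -1 + 3.1·4 = 11.4; r = 11.4 − 11.4 = 0
N=5: Q̂ = -1 + 3.1·5 = 14.5; r = 16.5 − 14.5 = 2
N=7: Q̂ = -1 + 3.1·7 = 20.7; r = 22.7 − 20.7 = 2
N=10: Q̂ = -1 + 3.1·10 = 30; r = 24 − 30 = -6
N=11: Q̂ = -1 + 3.1·11 = 33.1; r = 39.1 − 33.1 = 6
N=13: Q̂ = -1 + 3.1·13 = 39.3; r = 37.3 − 39.3 = -2

-2, 0, 2, 2, -6, 6, -2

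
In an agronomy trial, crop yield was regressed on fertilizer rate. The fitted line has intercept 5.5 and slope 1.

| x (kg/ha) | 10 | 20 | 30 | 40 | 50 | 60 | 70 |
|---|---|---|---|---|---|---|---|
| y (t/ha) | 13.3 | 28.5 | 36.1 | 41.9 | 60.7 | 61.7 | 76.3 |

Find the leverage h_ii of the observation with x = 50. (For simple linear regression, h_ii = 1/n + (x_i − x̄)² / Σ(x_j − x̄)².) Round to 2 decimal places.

h = 0.18

x̄ = (10 + 20 + 30 + 40 + 50 + 60 + 70)/7 = 40
Σ(x − x̄)² = 900 + 400 + 100 + 0 + 100 + 400 + 900 = 2800
h = 1/7 + (10)²/2800 = 0.142857 + 0.0357143 = 0.18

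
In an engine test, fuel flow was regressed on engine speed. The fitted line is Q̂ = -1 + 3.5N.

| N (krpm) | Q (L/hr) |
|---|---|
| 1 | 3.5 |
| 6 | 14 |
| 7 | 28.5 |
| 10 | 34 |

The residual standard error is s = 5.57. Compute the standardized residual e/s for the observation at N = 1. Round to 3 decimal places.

Q̂ = -1 + 3.5·1 = 2.5
e = 3.5 − 2.5 = 1
e/s = 1 / 5.57 = 0.180

0.180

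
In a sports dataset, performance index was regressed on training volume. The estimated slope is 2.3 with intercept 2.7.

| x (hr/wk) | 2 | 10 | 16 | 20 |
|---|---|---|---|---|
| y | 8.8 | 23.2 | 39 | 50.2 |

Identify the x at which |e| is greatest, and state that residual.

x = 10, e = -2.5

x=2: ŷ = 2.7 + 2.3·2 = 7.3; e = 8.8 − 7.3 = 1.5
x=10: ŷ = 2.7 + 2.3·10 = 25.7; e = 23.2 − 25.7 = -2.5
x=16: ŷ = 2.7 + 2.3·16 = 39.5; e = 39 − 39.5 = -0.5
x=20: ŷ = 2.7 + 2.3·20 = 48.7; e = 50.2 − 48.7 = 1.5
Largest |e| is 2.5 at x = 10, residual -2.5.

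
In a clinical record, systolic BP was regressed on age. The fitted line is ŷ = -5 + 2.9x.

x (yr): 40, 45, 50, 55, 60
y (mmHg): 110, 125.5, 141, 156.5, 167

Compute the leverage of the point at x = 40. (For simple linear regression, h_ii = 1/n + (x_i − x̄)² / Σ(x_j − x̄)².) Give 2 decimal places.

x̄ = (40 + 45 + 50 + 55 + 60)/5 = 50
Σ(x − x̄)² = 100 + 25 + 0 + 25 + 100 = 250
h = 1/5 + (-10)²/250 = 0.2 + 0.4 = 0.60

h = 0.60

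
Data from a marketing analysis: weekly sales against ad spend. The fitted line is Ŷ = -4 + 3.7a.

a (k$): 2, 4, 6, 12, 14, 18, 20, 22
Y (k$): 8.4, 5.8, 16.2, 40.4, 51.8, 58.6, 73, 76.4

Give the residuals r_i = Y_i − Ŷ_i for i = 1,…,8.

a=2: Ŷ = -4 + 3.7·2 = 3.4; r = 8.4 − 3.4 = 5
a=4: Ŷ = -4 + 3.7·4 = 10.8; r = 5.8 − 10.8 = -5
a=6: Ŷ = -4 + 3.7·6 = 18.2; r = 16.2 − 18.2 = -2
a=12: Ŷ = -4 + 3.7·12 = 40.4; r = 40.4 − 40.4 = 0
a=14: Ŷ = -4 + 3.7·14 = 47.8; r = 51.8 − 47.8 = 4
a=18: Ŷ = -4 + 3.7·18 = 62.6; r = 58.6 − 62.6 = -4
a=20: Ŷ = -4 + 3.7·20 = 70; r = 73 − 70 = 3
a=22: Ŷ = -4 + 3.7·22 = 77.4; r = 76.4 − 77.4 = -1

5, -5, -2, 0, 4, -4, 3, -1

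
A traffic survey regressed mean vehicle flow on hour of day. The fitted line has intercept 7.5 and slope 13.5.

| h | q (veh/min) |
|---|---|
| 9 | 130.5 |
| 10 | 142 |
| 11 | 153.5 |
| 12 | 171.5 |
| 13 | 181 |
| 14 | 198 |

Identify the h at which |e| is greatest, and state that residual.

h=9: q̂ = 7.5 + 13.5·9 = 129; e = 130.5 − 129 = 1.5
h=10: q̂ = 7.5 + 13.5·10 = 142.5; e = 142 − 142.5 = -0.5
h=11: q̂ = 7.5 + 13.5·11 = 156; e = 153.5 − 156 = -2.5
h=12: q̂ = 7.5 + 13.5·12 = 169.5; e = 171.5 − 169.5 = 2
h=13: q̂ = 7.5 + 13.5·13 = 183; e = 181 − 183 = -2
h=14: q̂ = 7.5 + 13.5·14 = 196.5; e = 198 − 196.5 = 1.5
Largest |e| is 2.5 at h = 11, residual -2.5.

h = 11, e = -2.5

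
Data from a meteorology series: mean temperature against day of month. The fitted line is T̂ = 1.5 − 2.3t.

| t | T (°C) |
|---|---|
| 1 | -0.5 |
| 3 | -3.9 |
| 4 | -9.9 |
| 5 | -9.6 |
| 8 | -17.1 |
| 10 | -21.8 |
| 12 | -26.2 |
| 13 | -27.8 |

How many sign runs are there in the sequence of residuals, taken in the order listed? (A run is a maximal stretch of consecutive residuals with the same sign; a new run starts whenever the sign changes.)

5 runs

t=1: T̂ = 1.5 − 2.3·1 = -0.8; r = -0.5 − (-0.8) = 0.3
t=3: T̂ = 1.5 − 2.3·3 = -5.4; r = -3.9 − (-5.4) = 1.5
t=4: T̂ = 1.5 − 2.3·4 = -7.7; r = -9.9 − (-7.7) = -2.2
t=5: T̂ = 1.5 − 2.3·5 = -10; r = -9.6 − (-10) = 0.4
t=8: T̂ = 1.5 − 2.3·8 = -16.9; r = -17.1 − (-16.9) = -0.2
t=10: T̂ = 1.5 − 2.3·10 = -21.5; r = -21.8 − (-21.5) = -0.3
t=12: T̂ = 1.5 − 2.3·12 = -26.1; r = -26.2 − (-26.1) = -0.1
t=13: T̂ = 1.5 − 2.3·13 = -28.4; r = -27.8 − (-28.4) = 0.6
Signs: + + − + − − − +
Runs: +×2, −×1, +×1, −×3, +×1 → 5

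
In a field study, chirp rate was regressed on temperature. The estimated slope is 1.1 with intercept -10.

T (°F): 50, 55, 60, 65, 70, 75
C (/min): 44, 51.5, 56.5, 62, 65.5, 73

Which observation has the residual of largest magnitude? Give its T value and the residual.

T=50: Ĉ = -10 + 1.1·50 = 45; e = 44 − 45 = -1
T=55: Ĉ = -10 + 1.1·55 = 50.5; e = 51.5 − 50.5 = 1
T=60: Ĉ = -10 + 1.1·60 = 56; e = 56.5 − 56 = 0.5
T=65: Ĉ = -10 + 1.1·65 = 61.5; e = 62 − 61.5 = 0.5
T=70: Ĉ = -10 + 1.1·70 = 67; e = 65.5 − 67 = -1.5
T=75: Ĉ = -10 + 1.1·75 = 72.5; e = 73 − 72.5 = 0.5
Largest |e| is 1.5 at T = 70, residual -1.5.

T = 70, e = -1.5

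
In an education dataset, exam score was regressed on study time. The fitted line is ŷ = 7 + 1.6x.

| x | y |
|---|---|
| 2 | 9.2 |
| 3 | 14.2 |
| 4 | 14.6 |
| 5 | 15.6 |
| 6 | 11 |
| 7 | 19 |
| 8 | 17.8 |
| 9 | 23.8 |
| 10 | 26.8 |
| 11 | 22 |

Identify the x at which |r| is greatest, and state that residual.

x = 6, r = -5.6

x=2: ŷ = 7 + 1.6·2 = 10.2; r = 9.2 − 10.2 = -1
x=3: ŷ = 7 + 1.6·3 = 11.8; r = 14.2 − 11.8 = 2.4
x=4: ŷ = 7 + 1.6·4 = 13.4; r = 14.6 − 13.4 = 1.2
x=5: ŷ = 7 + 1.6·5 = 15; r = 15.6 − 15 = 0.6
x=6: ŷ = 7 + 1.6·6 = 16.6; r = 11 − 16.6 = -5.6
x=7: ŷ = 7 + 1.6·7 = 18.2; r = 19 − 18.2 = 0.8
x=8: ŷ = 7 + 1.6·8 = 19.8; r = 17.8 − 19.8 = -2
x=9: ŷ = 7 + 1.6·9 = 21.4; r = 23.8 − 21.4 = 2.4
x=10: ŷ = 7 + 1.6·10 = 23; r = 26.8 − 23 = 3.8
x=11: ŷ = 7 + 1.6·11 = 24.6; r = 22 − 24.6 = -2.6
Largest |r| is 5.6 at x = 6, residual -5.6.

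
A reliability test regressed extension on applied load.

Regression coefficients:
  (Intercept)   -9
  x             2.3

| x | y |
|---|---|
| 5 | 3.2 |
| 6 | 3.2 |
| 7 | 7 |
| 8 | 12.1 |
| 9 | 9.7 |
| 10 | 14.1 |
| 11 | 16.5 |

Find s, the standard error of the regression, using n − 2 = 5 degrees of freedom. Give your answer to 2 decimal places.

s = 1.70

x=5: ŷ = -9 + 2.3·5 = 2.5; e = 3.2 − 2.5 = 0.7
x=6: ŷ = -9 + 2.3·6 = 4.8; e = 3.2 − 4.8 = -1.6
x=7: ŷ = -9 + 2.3·7 = 7.1; e = 7 − 7.1 = -0.1
x=8: ŷ = -9 + 2.3·8 = 9.4; e = 12.1 − 9.4 = 2.7
x=9: ŷ = -9 + 2.3·9 = 11.7; e = 9.7 − 11.7 = -2
x=10: ŷ = -9 + 2.3·10 = 14; e = 14.1 − 14 = 0.1
x=11: ŷ = -9 + 2.3·11 = 16.3; e = 16.5 − 16.3 = 0.2
SSE = 0.49 + 2.56 + 0.01 + 7.29 + 4 + 0.01 + 0.04 = 14.4
s = √(14.4/5) = √2.88 ≈ 1.70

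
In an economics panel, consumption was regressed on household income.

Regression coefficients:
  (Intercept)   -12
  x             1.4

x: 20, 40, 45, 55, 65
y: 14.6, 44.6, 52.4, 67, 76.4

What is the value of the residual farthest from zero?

x=20: ŷ = -12 + 1.4·20 = 16; e = 14.6 − 16 = -1.4
x=40: ŷ = -12 + 1.4·40 = 44; e = 44.6 − 44 = 0.6
x=45: ŷ = -12 + 1.4·45 = 51; e = 52.4 − 51 = 1.4
x=55: ŷ = -12 + 1.4·55 = 65; e = 67 − 65 = 2
x=65: ŷ = -12 + 1.4·65 = 79; e = 76.4 − 79 = -2.6
Largest |e| is 2.6 at x = 65, residual -2.6.

e = -2.6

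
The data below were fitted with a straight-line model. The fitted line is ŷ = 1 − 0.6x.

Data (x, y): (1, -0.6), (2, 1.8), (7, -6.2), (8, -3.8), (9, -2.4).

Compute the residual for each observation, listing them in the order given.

-1, 2, -3, 0, 2

x=1: ŷ = 1 − 0.6·1 = 0.4; e = -0.6 − 0.4 = -1
x=2: ŷ = 1 − 0.6·2 = -0.2; e = 1.8 − (-0.2) = 2
x=7: ŷ = 1 − 0.6·7 = -3.2; e = -6.2 − (-3.2) = -3
x=8: ŷ = 1 − 0.6·8 = -3.8; e = -3.8 − (-3.8) = 0
x=9: ŷ = 1 − 0.6·9 = -4.4; e = -2.4 − (-4.4) = 2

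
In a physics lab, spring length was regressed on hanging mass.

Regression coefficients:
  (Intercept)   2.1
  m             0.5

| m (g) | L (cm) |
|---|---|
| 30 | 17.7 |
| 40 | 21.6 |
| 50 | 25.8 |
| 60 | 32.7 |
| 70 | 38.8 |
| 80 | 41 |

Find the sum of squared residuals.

SSE = 6.76

m=30: ŷ = 2.1 + 0.5·30 = 17.1; r = 17.7 − 17.1 = 0.6
m=40: ŷ = 2.1 + 0.5·40 = 22.1; r = 21.6 − 22.1 = -0.5
m=50: ŷ = 2.1 + 0.5·50 = 27.1; r = 25.8 − 27.1 = -1.3
m=60: ŷ = 2.1 + 0.5·60 = 32.1; r = 32.7 − 32.1 = 0.6
m=70: ŷ = 2.1 + 0.5·70 = 37.1; r = 38.8 − 37.1 = 1.7
m=80: ŷ = 2.1 + 0.5·80 = 42.1; r = 41 − 42.1 = -1.1
SSE = 0.36 + 0.25 + 1.69 + 0.36 + 2.89 + 1.21 = 6.76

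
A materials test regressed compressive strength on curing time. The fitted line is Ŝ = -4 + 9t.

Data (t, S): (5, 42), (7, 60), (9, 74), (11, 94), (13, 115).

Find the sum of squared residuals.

SSE = 16

t=5: Ŝ = -4 + 9·5 = 41; e = 42 − 41 = 1
t=7: Ŝ = -4 + 9·7 = 59; e = 60 − 59 = 1
t=9: Ŝ = -4 + 9·9 = 77; e = 74 − 77 = -3
t=11: Ŝ = -4 + 9·11 = 95; e = 94 − 95 = -1
t=13: Ŝ = -4 + 9·13 = 113; e = 115 − 113 = 2
SSE = 1 + 1 + 9 + 1 + 4 = 16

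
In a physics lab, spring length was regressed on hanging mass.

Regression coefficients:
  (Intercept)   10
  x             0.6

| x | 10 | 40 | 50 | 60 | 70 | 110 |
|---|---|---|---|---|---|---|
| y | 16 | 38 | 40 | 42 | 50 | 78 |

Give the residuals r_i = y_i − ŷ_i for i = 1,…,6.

x=10: ŷ = 10 + 0.6·10 = 16; r = 16 − 16 = 0
x=40: ŷ = 10 + 0.6·40 = 34; r = 38 − 34 = 4
x=50: ŷ = 10 + 0.6·50 = 40; r = 40 − 40 = 0
x=60: ŷ = 10 + 0.6·60 = 46; r = 42 − 46 = -4
x=70: ŷ = 10 + 0.6·70 = 52; r = 50 − 52 = -2
x=110: ŷ = 10 + 0.6·110 = 76; r = 78 − 76 = 2

0, 4, 0, -4, -2, 2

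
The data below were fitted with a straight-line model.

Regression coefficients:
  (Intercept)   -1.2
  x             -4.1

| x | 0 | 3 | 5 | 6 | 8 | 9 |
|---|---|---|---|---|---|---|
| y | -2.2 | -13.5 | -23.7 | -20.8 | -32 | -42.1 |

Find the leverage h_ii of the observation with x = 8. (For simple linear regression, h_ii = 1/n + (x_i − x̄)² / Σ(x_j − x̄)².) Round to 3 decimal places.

x̄ = (0 + 3 + 5 + 6 + 8 + 9)/6 = 5.16667
Σ(x − x̄)² = 26.6944 + 4.69444 + 0.0277778 + 0.694444 + 8.02778 + 14.6944 = 54.8333
h = 1/6 + (2.83333)²/54.8333 = 0.166667 + 0.146403 = 0.313

h = 0.313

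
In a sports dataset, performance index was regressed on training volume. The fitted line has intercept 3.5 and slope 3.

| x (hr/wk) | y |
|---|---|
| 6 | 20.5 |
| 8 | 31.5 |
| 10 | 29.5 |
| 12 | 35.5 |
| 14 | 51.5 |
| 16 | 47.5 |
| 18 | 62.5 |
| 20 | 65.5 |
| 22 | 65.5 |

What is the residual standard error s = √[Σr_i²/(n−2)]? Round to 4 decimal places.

s = 4.5670

x=6: ŷ = 3.5 + 3·6 = 21.5; r = 20.5 − 21.5 = -1
x=8: ŷ = 3.5 + 3·8 = 27.5; r = 31.5 − 27.5 = 4
x=10: ŷ = 3.5 + 3·10 = 33.5; r = 29.5 − 33.5 = -4
x=12: ŷ = 3.5 + 3·12 = 39.5; r = 35.5 − 39.5 = -4
x=14: ŷ = 3.5 + 3·14 = 45.5; r = 51.5 − 45.5 = 6
x=16: ŷ = 3.5 + 3·16 = 51.5; r = 47.5 − 51.5 = -4
x=18: ŷ = 3.5 + 3·18 = 57.5; r = 62.5 − 57.5 = 5
x=20: ŷ = 3.5 + 3·20 = 63.5; r = 65.5 − 63.5 = 2
x=22: ŷ = 3.5 + 3·22 = 69.5; r = 65.5 − 69.5 = -4
SSE = 1 + 16 + 16 + 16 + 36 + 16 + 25 + 4 + 16 = 146
s = √(146/7) = √20.8571 ≈ 4.5670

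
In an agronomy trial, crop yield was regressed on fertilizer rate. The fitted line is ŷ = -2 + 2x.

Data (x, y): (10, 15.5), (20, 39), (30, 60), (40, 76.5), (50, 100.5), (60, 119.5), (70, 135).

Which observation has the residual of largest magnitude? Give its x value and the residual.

x = 70, e = -3

x=10: ŷ = -2 + 2·10 = 18; e = 15.5 − 18 = -2.5
x=20: ŷ = -2 + 2·20 = 38; e = 39 − 38 = 1
x=30: ŷ = -2 + 2·30 = 58; e = 60 − 58 = 2
x=40: ŷ = -2 + 2·40 = 78; e = 76.5 − 78 = -1.5
x=50: ŷ = -2 + 2·50 = 98; e = 100.5 − 98 = 2.5
x=60: ŷ = -2 + 2·60 = 118; e = 119.5 − 118 = 1.5
x=70: ŷ = -2 + 2·70 = 138; e = 135 − 138 = -3
Largest |e| is 3 at x = 70, residual -3.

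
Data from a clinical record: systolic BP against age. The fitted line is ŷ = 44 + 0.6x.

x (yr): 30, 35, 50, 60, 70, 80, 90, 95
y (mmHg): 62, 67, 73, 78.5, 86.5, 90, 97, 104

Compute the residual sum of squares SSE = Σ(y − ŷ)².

SSE = 21.5

x=30: ŷ = 44 + 0.6·30 = 62; r = 62 − 62 = 0
x=35: ŷ = 44 + 0.6·35 = 65; r = 67 − 65 = 2
x=50: ŷ = 44 + 0.6·50 = 74; r = 73 − 74 = -1
x=60: ŷ = 44 + 0.6·60 = 80; r = 78.5 − 80 = -1.5
x=70: ŷ = 44 + 0.6·70 = 86; r = 86.5 − 86 = 0.5
x=80: ŷ = 44 + 0.6·80 = 92; r = 90 − 92 = -2
x=90: ŷ = 44 + 0.6·90 = 98; r = 97 − 98 = -1
x=95: ŷ = 44 + 0.6·95 = 101; r = 104 − 101 = 3
SSE = 0 + 4 + 1 + 2.25 + 0.25 + 4 + 1 + 9 = 21.5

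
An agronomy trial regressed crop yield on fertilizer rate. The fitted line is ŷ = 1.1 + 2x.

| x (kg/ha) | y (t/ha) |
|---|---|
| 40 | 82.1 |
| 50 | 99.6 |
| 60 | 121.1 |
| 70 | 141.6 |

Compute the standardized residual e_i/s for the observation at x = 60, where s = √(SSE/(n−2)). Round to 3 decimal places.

x=40: ŷ = 1.1 + 2·40 = 81.1; e = 82.1 − 81.1 = 1
x=50: ŷ = 1.1 + 2·50 = 101.1; e = 99.6 − 101.1 = -1.5
x=60: ŷ = 1.1 + 2·60 = 121.1; e = 121.1 − 121.1 = 0
x=70: ŷ = 1.1 + 2·70 = 141.1; e = 141.6 − 141.1 = 0.5
SSE = 1 + 2.25 + 0 + 0.25 = 3.5
s = √(3.5/2) = 1.32288
e/s = 0 / 1.32288 = 0.000

0.000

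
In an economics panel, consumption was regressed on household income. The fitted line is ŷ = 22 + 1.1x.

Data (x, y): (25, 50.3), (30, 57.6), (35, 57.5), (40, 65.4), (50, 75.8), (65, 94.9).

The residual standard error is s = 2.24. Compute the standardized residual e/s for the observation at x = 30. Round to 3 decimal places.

1.161

ŷ = 22 + 1.1·30 = 55
e = 57.6 − 55 = 2.6
e/s = 2.6 / 2.24 = 1.161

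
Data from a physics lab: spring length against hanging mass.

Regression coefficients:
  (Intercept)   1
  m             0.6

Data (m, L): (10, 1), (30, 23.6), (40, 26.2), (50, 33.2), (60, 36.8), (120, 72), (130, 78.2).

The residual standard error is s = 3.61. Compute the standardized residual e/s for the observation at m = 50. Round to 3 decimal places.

0.609

ŷ = 1 + 0.6·50 = 31
e = 33.2 − 31 = 2.2
e/s = 2.2 / 3.61 = 0.609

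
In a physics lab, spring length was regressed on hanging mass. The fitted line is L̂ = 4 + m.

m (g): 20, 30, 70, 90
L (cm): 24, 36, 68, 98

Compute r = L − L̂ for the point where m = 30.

L̂ = 4 + 30 = 34
r = 36 − 34 = 2

r = 2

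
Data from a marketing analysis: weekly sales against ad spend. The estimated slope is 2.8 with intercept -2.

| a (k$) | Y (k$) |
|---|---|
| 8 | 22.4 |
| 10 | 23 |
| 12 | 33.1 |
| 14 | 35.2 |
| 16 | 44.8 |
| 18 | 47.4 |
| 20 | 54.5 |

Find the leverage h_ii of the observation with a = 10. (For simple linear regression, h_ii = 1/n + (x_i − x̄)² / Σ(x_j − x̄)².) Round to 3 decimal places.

ā = (8 + 10 + 12 + 14 + 16 + 18 + 20)/7 = 14
Σ(a − ā)² = 36 + 16 + 4 + 0 + 4 + 16 + 36 = 112
h = 1/7 + (-4)²/112 = 0.142857 + 0.142857 = 0.286

h = 0.286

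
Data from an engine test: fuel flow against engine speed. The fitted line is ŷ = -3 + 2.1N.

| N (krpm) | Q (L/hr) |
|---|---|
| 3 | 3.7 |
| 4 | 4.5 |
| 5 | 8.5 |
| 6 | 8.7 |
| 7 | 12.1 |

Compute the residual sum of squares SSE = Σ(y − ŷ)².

N=3: ŷ = -3 + 2.1·3 = 3.3; r = 3.7 − 3.3 = 0.4
N=4: ŷ = -3 + 2.1·4 = 5.4; r = 4.5 − 5.4 = -0.9
N=5: ŷ = -3 + 2.1·5 = 7.5; r = 8.5 − 7.5 = 1
N=6: ŷ = -3 + 2.1·6 = 9.6; r = 8.7 − 9.6 = -0.9
N=7: ŷ = -3 + 2.1·7 = 11.7; r = 12.1 − 11.7 = 0.4
SSE = 0.16 + 0.81 + 1 + 0.81 + 0.16 = 2.94

SSE = 2.94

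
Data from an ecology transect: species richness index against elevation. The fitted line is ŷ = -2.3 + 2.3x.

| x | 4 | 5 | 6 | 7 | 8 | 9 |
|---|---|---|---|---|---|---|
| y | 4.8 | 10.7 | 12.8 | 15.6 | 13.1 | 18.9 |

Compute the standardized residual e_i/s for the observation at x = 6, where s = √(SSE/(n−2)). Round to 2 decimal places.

0.57

x=4: ŷ = -2.3 + 2.3·4 = 6.9; e = 4.8 − 6.9 = -2.1
x=5: ŷ = -2.3 + 2.3·5 = 9.2; e = 10.7 − 9.2 = 1.5
x=6: ŷ = -2.3 + 2.3·6 = 11.5; e = 12.8 − 11.5 = 1.3
x=7: ŷ = -2.3 + 2.3·7 = 13.8; e = 15.6 − 13.8 = 1.8
x=8: ŷ = -2.3 + 2.3·8 = 16.1; e = 13.1 − 16.1 = -3
x=9: ŷ = -2.3 + 2.3·9 = 18.4; e = 18.9 − 18.4 = 0.5
SSE = 4.41 + 2.25 + 1.69 + 3.24 + 9 + 0.25 = 20.84
s = √(20.84/4) = 2.28254
e/s = 1.3 / 2.28254 = 0.57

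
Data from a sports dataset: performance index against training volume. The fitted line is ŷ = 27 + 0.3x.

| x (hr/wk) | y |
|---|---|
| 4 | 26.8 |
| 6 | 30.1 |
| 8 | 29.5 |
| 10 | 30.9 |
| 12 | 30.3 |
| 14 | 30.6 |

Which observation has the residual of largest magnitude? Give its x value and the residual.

x=4: ŷ = 27 + 0.3·4 = 28.2; e = 26.8 − 28.2 = -1.4
x=6: ŷ = 27 + 0.3·6 = 28.8; e = 30.1 − 28.8 = 1.3
x=8: ŷ = 27 + 0.3·8 = 29.4; e = 29.5 − 29.4 = 0.1
x=10: ŷ = 27 + 0.3·10 = 30; e = 30.9 − 30 = 0.9
x=12: ŷ = 27 + 0.3·12 = 30.6; e = 30.3 − 30.6 = -0.3
x=14: ŷ = 27 + 0.3·14 = 31.2; e = 30.6 − 31.2 = -0.6
Largest |e| is 1.4 at x = 4, residual -1.4.

x = 4, e = -1.4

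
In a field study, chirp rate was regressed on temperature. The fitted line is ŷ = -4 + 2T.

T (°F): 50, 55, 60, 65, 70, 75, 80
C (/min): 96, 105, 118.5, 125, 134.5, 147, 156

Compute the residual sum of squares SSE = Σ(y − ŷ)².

T=50: ŷ = -4 + 2·50 = 96; e = 96 − 96 = 0
T=55: ŷ = -4 + 2·55 = 106; e = 105 − 106 = -1
T=60: ŷ = -4 + 2·60 = 116; e = 118.5 − 116 = 2.5
T=65: ŷ = -4 + 2·65 = 126; e = 125 − 126 = -1
T=70: ŷ = -4 + 2·70 = 136; e = 134.5 − 136 = -1.5
T=75: ŷ = -4 + 2·75 = 146; e = 147 − 146 = 1
T=80: ŷ = -4 + 2·80 = 156; e = 156 − 156 = 0
SSE = 0 + 1 + 6.25 + 1 + 2.25 + 1 + 0 = 11.5

SSE = 11.5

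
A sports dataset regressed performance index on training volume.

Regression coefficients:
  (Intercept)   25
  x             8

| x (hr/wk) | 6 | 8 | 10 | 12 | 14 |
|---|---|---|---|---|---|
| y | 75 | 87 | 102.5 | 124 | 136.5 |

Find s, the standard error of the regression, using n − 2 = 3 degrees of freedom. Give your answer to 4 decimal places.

x=6: ŷ = 25 + 8·6 = 73; e = 75 − 73 = 2
x=8: ŷ = 25 + 8·8 = 89; e = 87 − 89 = -2
x=10: ŷ = 25 + 8·10 = 105; e = 102.5 − 105 = -2.5
x=12: ŷ = 25 + 8·12 = 121; e = 124 − 121 = 3
x=14: ŷ = 25 + 8·14 = 137; e = 136.5 − 137 = -0.5
SSE = 4 + 4 + 6.25 + 9 + 0.25 = 23.5
s = √(23.5/3) = √7.83333 ≈ 2.7988

s = 2.7988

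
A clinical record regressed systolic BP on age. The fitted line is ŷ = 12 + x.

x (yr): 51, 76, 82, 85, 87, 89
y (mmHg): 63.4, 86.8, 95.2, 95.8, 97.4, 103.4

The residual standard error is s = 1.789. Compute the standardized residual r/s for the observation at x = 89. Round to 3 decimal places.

1.342

ŷ = 12 + 89 = 101
r = 103.4 − 101 = 2.4
r/s = 2.4 / 1.789 = 1.342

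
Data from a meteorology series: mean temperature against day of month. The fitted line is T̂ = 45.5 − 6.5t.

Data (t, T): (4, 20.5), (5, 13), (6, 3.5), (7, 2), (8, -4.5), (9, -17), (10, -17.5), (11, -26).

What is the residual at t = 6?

T̂ = 45.5 − 6.5·6 = 6.5
r = 3.5 − 6.5 = -3

r = -3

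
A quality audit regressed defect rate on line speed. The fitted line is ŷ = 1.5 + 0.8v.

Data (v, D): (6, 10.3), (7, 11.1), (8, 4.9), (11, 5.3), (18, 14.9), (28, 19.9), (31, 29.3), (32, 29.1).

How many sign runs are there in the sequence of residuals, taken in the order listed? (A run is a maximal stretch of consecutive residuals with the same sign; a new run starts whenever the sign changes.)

v=6: ŷ = 1.5 + 0.8·6 = 6.3; r = 10.3 − 6.3 = 4
v=7: ŷ = 1.5 + 0.8·7 = 7.1; r = 11.1 − 7.1 = 4
v=8: ŷ = 1.5 + 0.8·8 = 7.9; r = 4.9 − 7.9 = -3
v=11: ŷ = 1.5 + 0.8·11 = 10.3; r = 5.3 − 10.3 = -5
v=18: ŷ = 1.5 + 0.8·18 = 15.9; r = 14.9 − 15.9 = -1
v=28: ŷ = 1.5 + 0.8·28 = 23.9; r = 19.9 − 23.9 = -4
v=31: ŷ = 1.5 + 0.8·31 = 26.3; r = 29.3 − 26.3 = 3
v=32: ŷ = 1.5 + 0.8·32 = 27.1; r = 29.1 − 27.1 = 2
Signs: + + − − − − + +
Runs: +×2, −×4, +×2 → 3

3 runs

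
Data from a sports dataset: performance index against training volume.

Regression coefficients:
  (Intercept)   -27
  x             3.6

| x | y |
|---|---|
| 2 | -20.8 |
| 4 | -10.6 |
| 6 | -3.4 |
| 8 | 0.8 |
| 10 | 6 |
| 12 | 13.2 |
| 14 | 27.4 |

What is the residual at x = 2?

e = -1

ŷ = -27 + 3.6·2 = -19.8
e = -20.8 − (-19.8) = -1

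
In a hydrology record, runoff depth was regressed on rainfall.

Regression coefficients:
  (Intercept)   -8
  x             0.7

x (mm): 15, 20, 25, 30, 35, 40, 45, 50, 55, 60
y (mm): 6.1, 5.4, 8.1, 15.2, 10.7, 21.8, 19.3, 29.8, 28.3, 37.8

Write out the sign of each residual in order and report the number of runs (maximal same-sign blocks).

x=15: ŷ = -8 + 0.7·15 = 2.5; e = 6.1 − 2.5 = 3.6
x=20: ŷ = -8 + 0.7·20 = 6; e = 5.4 − 6 = -0.6
x=25: ŷ = -8 + 0.7·25 = 9.5; e = 8.1 − 9.5 = -1.4
x=30: ŷ = -8 + 0.7·30 = 13; e = 15.2 − 13 = 2.2
x=35: ŷ = -8 + 0.7·35 = 16.5; e = 10.7 − 16.5 = -5.8
x=40: ŷ = -8 + 0.7·40 = 20; e = 21.8 − 20 = 1.8
x=45: ŷ = -8 + 0.7·45 = 23.5; e = 19.3 − 23.5 = -4.2
x=50: ŷ = -8 + 0.7·50 = 27; e = 29.8 − 27 = 2.8
x=55: ŷ = -8 + 0.7·55 = 30.5; e = 28.3 − 30.5 = -2.2
x=60: ŷ = -8 + 0.7·60 = 34; e = 37.8 − 34 = 3.8
Signs: + − − + − + − + − +
Runs: +×1, −×2, +×1, −×1, +×1, −×1, +×1, −×1, +×1 → 9

9 runs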